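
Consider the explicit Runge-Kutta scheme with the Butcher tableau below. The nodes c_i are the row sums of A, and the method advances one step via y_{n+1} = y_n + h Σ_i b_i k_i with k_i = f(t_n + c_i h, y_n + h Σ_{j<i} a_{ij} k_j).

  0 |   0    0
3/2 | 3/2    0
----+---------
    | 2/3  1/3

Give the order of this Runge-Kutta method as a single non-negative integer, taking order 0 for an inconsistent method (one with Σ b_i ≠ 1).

b = (2/3, 1/3)
c = (0, 3/2)
Σ b_i: 2/3·1 + 1/3·1 = 1 ✓
b·c: 1/3·3/2 = 1/2 ✓; 2 stages ⇒ order 2.

2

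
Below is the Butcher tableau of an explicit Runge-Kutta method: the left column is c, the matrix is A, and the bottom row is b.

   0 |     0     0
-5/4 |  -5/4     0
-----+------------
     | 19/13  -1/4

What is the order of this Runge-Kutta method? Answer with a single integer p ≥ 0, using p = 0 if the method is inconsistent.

b = (19/13, -1/4)
c = (0, -5/4)
Σ b_i: 19/13·1 + (-1/4)·1 = 63/52 ≠ 1 ⇒ order 0.

0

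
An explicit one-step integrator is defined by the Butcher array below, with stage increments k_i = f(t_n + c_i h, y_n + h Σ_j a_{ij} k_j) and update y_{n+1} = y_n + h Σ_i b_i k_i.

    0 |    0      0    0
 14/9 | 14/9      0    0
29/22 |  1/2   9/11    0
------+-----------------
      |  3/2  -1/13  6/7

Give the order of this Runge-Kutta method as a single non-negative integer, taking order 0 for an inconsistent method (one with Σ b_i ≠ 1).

0

b = (3/2, -1/13, 6/7)
c = (0, 14/9, 29/22)
Ac = (0, 0, 14/11)
Σ b_i: 3/2·1 + (-1/13)·1 + 6/7·1 = 415/182 ≠ 1 ⇒ order 0.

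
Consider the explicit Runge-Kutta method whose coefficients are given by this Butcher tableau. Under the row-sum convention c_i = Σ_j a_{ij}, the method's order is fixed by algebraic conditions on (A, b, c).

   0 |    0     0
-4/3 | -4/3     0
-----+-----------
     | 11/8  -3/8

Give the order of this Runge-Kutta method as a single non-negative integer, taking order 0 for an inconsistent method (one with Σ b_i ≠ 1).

2

b = (11/8, -3/8)
c = (0, -4/3)
Σ b_i: 11/8·1 + (-3/8)·1 = 1 ✓
b·c: (-3/8)·(-4/3) = 1/2 ✓; 2 stages ⇒ order 2.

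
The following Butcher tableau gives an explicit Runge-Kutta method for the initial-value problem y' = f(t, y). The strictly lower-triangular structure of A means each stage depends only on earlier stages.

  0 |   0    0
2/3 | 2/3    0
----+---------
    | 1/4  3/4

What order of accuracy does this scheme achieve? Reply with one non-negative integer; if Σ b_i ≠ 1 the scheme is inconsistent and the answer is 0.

2

b = (1/4, 3/4)
c = (0, 2/3)
Σ b_i: 1/4·1 + 3/4·1 = 1 ✓
b·c: 3/4·2/3 = 1/2 ✓; 2 stages ⇒ order 2.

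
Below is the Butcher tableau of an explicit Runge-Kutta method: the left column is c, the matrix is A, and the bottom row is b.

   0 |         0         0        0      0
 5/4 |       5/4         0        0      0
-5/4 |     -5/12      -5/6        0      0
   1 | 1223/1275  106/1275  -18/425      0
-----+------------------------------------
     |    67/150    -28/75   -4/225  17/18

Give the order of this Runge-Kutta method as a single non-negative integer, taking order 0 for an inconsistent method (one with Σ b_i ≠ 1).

4

b = (67/150, -28/75, -4/225, 17/18)
c = (0, 5/4, -5/4, 1)
Ac = (0, 0, -25/24, 8/51)
Σ b_i: 67/150·1 + (-28/75)·1 + (-4/225)·1 + 17/18·1 = 1 ✓
b·c: (-28/75)·5/4 + (-4/225)·(-5/4) + 17/18·1 = 1/2 ✓
b·c²: (-28/75)·25/16 + (-4/225)·25/16 + 17/18·1 = 1/3 ✓
b·Ac: (-4/225)·(-25/24) + 17/18·8/51 = 1/6 ✓
b·c³: (-28/75)·125/64 + (-4/225)·(-125/64) + 17/18·1 = 1/4 ✓
b·(c∘Ac): (-4/225)·125/96 + 17/18·8/51 = 1/8 ✓
b·Ac²: (-4/225)·(-125/96) + 17/18·13/204 = 1/12 ✓
b·A²c: 17/18·3/68 = 1/24 ✓; 4 stages ⇒ order 4.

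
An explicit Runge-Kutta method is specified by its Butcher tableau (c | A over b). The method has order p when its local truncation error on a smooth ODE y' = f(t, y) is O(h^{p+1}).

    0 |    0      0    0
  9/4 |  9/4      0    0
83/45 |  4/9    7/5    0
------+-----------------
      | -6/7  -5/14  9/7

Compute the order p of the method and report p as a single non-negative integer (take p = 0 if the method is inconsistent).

b = (-6/7, -5/14, 9/7)
c = (0, 9/4, 83/45)
Ac = (0, 0, 63/20)
Σ b_i: (-6/7)·1 + (-5/14)·1 + 9/7·1 = 1/14 ≠ 1 ⇒ order 0.

0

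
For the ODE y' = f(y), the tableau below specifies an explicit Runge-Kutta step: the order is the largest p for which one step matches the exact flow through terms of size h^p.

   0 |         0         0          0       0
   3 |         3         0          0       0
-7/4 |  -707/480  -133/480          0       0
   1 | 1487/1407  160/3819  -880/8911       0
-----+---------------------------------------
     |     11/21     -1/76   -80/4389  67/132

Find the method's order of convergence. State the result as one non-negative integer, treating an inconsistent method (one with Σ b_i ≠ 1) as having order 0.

b = (11/21, -1/76, -80/4389, 67/132)
c = (0, 3, -7/4, 1)
Ac = (0, 0, -133/160, 20/67)
Σ b_i: 11/21·1 + (-1/76)·1 + (-80/4389)·1 + 67/132·1 = 1 ✓
b·c: (-1/76)·3 + (-80/4389)·(-7/4) + 67/132·1 = 1/2 ✓
b·c²: (-1/76)·9 + (-80/4389)·49/16 + 67/132·1 = 1/3 ✓
b·Ac: (-80/4389)·(-133/160) + 67/132·20/67 = 1/6 ✓
b·c³: (-1/76)·27 + (-80/4389)·(-343/64) + 67/132·1 = 1/4 ✓
b·(c∘Ac): (-80/4389)·931/640 + 67/132·20/67 = 1/8 ✓
b·Ac²: (-80/4389)·(-399/160) + 67/132·5/67 = 1/12 ✓
b·A²c: 67/132·11/134 = 1/24 ✓; 4 stages ⇒ order 4.

4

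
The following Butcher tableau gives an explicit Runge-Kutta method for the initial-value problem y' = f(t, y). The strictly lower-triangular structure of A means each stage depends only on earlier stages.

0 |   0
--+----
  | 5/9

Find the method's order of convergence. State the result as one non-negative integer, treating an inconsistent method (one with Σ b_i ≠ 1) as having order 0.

b = (5/9)
c = (0)
Σ b_i: 5/9·1 = 5/9 ≠ 1 ⇒ order 0.

0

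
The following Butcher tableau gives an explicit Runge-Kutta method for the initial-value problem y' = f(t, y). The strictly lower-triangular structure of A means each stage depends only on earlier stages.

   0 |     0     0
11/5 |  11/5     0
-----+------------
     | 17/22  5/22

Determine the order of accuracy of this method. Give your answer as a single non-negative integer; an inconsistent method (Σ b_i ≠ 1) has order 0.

b = (17/22, 5/22)
c = (0, 11/5)
Σ b_i: 17/22·1 + 5/22·1 = 1 ✓
b·c: 5/22·11/5 = 1/2 ✓; 2 stages ⇒ order 2.

2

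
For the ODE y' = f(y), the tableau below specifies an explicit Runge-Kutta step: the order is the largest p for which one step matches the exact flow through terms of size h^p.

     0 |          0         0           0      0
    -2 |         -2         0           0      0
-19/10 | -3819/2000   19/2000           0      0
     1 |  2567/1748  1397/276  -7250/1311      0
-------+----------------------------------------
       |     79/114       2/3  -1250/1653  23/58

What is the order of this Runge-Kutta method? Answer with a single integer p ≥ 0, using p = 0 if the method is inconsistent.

b = (79/114, 2/3, -1250/1653, 23/58)
c = (0, -2, -19/10, 1)
Ac = (0, 0, -19/1000, 53/138)
Σ b_i: 79/114·1 + 2/3·1 + (-1250/1653)·1 + 23/58·1 = 1 ✓
b·c: 2/3·(-2) + (-1250/1653)·(-19/10) + 23/58·1 = 1/2 ✓
b·c²: 2/3·4 + (-1250/1653)·361/100 + 23/58·1 = 1/3 ✓
b·Ac: (-1250/1653)·(-19/1000) + 23/58·53/138 = 1/6 ✓
b·c³: 2/3·(-8) + (-1250/1653)·(-6859/1000) + 23/58·1 = 1/4 ✓
b·(c∘Ac): (-1250/1653)·361/10000 + 23/58·53/138 = 1/8 ✓
b·Ac²: (-1250/1653)·19/500 + 23/58·13/46 = 1/12 ✓
b·A²c: 23/58·29/276 = 1/24 ✓; 4 stages ⇒ order 4.

4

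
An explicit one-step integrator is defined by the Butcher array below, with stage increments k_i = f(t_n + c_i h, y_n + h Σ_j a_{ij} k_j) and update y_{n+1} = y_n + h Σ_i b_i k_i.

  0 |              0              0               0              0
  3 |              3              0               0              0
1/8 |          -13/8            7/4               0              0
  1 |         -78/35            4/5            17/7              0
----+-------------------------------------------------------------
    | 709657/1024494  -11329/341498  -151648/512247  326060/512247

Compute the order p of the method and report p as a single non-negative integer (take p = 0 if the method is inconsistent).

b = (709657/1024494, -11329/341498, -151648/512247, 326060/512247)
c = (0, 3, 1/8, 1)
Ac = (0, 0, 21/4, 757/280)
Σ b_i: 709657/1024494·1 + (-11329/341498)·1 + (-151648/512247)·1 + 326060/512247·1 = 1 ✓
b·c: (-11329/341498)·3 + (-151648/512247)·1/8 + 326060/512247·1 = 1/2 ✓
b·c²: (-11329/341498)·9 + (-151648/512247)·1/64 + 326060/512247·1 = 1/3 ✓
b·Ac: (-151648/512247)·21/4 + 326060/512247·757/280 = 1/6 ✓
b·c³: (-11329/341498)·27 + (-151648/512247)·1/512 + 326060/512247·1 = -709657/2731984 ≠ 1/4 ⇒ order 3.
b·(c∘Ac): (-151648/512247)·21/32 + 326060/512247·757/280 = 1564015/1024494 ≠ 1/8
b·Ac²: (-151648/512247)·63/4 + 326060/512247·16213/2240 = -455219/8195952 ≠ 1/12
b·A²c: 326060/512247·51/4 = 1385755/170749 ≠ 1/24

3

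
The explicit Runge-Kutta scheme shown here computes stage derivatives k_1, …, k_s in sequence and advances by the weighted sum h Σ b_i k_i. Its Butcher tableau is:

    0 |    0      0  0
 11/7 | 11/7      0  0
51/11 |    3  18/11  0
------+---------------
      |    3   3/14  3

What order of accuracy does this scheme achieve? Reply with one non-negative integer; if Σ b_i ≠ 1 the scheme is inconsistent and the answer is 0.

0

b = (3, 3/14, 3)
c = (0, 11/7, 51/11)
Ac = (0, 0, 18/7)
Σ b_i: 3·1 + 3/14·1 + 3·1 = 87/14 ≠ 1 ⇒ order 0.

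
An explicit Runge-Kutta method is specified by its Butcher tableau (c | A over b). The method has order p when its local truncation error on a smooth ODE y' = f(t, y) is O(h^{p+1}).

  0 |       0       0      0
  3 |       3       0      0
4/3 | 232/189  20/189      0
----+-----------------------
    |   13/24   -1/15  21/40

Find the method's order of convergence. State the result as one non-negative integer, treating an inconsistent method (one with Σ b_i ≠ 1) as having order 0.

b = (13/24, -1/15, 21/40)
c = (0, 3, 4/3)
Ac = (0, 0, 20/63)
Σ b_i: 13/24·1 + (-1/15)·1 + 21/40·1 = 1 ✓
b·c: (-1/15)·3 + 21/40·4/3 = 1/2 ✓
b·c²: (-1/15)·9 + 21/40·16/9 = 1/3 ✓
b·Ac: 21/40·20/63 = 1/6 ✓; 3 stages ⇒ order 3.

3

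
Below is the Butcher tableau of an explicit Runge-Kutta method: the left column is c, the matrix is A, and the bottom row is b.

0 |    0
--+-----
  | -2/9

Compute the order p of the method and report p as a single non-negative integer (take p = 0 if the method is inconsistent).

b = (-2/9)
c = (0)
Σ b_i: (-2/9)·1 = -2/9 ≠ 1 ⇒ order 0.

0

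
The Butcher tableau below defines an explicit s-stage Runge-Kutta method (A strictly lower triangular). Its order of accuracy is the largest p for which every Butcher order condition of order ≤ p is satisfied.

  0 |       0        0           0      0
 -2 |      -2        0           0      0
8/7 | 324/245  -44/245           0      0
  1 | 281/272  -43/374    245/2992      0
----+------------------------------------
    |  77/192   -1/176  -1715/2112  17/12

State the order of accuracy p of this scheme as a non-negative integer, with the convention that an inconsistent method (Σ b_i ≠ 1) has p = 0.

4

b = (77/192, -1/176, -1715/2112, 17/12)
c = (0, -2, 8/7, 1)
Ac = (0, 0, 88/245, 11/34)
Σ b_i: 77/192·1 + (-1/176)·1 + (-1715/2112)·1 + 17/12·1 = 1 ✓
b·c: (-1/176)·(-2) + (-1715/2112)·8/7 + 17/12·1 = 1/2 ✓
b·c²: (-1/176)·4 + (-1715/2112)·64/49 + 17/12·1 = 1/3 ✓
b·Ac: (-1715/2112)·88/245 + 17/12·11/34 = 1/6 ✓
b·c³: (-1/176)·(-8) + (-1715/2112)·512/343 + 17/12·1 = 1/4 ✓
b·(c∘Ac): (-1715/2112)·704/1715 + 17/12·11/34 = 1/8 ✓
b·Ac²: (-1715/2112)·(-176/245) + 17/12·(-6/17) = 1/12 ✓
b·A²c: 17/12·1/34 = 1/24 ✓; 4 stages ⇒ order 4.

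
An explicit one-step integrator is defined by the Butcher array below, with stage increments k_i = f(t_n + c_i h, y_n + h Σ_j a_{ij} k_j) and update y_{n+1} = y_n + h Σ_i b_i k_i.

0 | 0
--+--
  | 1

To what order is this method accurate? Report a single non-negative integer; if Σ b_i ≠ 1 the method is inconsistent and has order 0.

b = (1)
c = (0)
Σ b_i: 1·1 = 1 ✓; 1 stage ⇒ order 1.

1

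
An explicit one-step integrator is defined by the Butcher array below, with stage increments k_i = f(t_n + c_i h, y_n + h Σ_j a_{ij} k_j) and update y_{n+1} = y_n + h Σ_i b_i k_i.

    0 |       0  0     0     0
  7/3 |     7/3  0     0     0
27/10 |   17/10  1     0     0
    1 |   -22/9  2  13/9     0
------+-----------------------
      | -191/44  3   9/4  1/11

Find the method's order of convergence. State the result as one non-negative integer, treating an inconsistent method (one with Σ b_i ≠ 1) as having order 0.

b = (-191/44, 3, 9/4, 1/11)
c = (0, 7/3, 27/10, 1)
Ac = (0, 0, 7/3, 257/30)
Σ b_i: (-191/44)·1 + 3·1 + 9/4·1 + 1/11·1 = 1 ✓
b·c: 3·7/3 + 9/4·27/10 + 1/11·1 = 5793/440 ≠ 1/2 ⇒ order 1.

1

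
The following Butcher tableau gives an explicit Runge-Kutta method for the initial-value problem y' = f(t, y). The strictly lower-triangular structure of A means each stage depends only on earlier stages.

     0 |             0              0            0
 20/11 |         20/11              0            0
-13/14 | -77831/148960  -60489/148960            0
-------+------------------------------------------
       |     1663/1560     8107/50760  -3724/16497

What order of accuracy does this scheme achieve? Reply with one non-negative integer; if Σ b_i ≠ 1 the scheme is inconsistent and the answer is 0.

3

b = (1663/1560, 8107/50760, -3724/16497)
c = (0, 20/11, -13/14)
Ac = (0, 0, -5499/7448)
Σ b_i: 1663/1560·1 + 8107/50760·1 + (-3724/16497)·1 = 1 ✓
b·c: 8107/50760·20/11 + (-3724/16497)·(-13/14) = 1/2 ✓
b·c²: 8107/50760·400/121 + (-3724/16497)·169/196 = 1/3 ✓
b·Ac: (-3724/16497)·(-5499/7448) = 1/6 ✓; 3 stages ⇒ order 3.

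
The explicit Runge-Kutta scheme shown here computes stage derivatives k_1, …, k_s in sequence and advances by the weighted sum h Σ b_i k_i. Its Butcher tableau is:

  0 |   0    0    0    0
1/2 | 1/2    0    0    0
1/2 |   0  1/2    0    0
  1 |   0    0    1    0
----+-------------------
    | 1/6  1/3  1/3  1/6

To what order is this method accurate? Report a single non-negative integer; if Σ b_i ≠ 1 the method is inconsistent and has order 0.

b = (1/6, 1/3, 1/3, 1/6)
c = (0, 1/2, 1/2, 1)
Ac = (0, 0, 1/4, 1/2)
Σ b_i: 1/6·1 + 1/3·1 + 1/3·1 + 1/6·1 = 1 ✓
b·c: 1/3·1/2 + 1/3·1/2 + 1/6·1 = 1/2 ✓
b·c²: 1/3·1/4 + 1/3·1/4 + 1/6·1 = 1/3 ✓
b·Ac: 1/3·1/4 + 1/6·1/2 = 1/6 ✓
b·c³: 1/3·1/8 + 1/3·1/8 + 1/6·1 = 1/4 ✓
b·(c∘Ac): 1/3·1/8 + 1/6·1/2 = 1/8 ✓
b·Ac²: 1/3·1/8 + 1/6·1/4 = 1/12 ✓
b·A²c: 1/6·1/4 = 1/24 ✓; 4 stages ⇒ order 4.

4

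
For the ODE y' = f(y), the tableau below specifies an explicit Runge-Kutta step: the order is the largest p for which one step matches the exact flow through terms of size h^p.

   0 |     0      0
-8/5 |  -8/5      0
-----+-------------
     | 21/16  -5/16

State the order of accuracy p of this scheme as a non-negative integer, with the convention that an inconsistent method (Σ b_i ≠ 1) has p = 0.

b = (21/16, -5/16)
c = (0, -8/5)
Σ b_i: 21/16·1 + (-5/16)·1 = 1 ✓
b·c: (-5/16)·(-8/5) = 1/2 ✓; 2 stages ⇒ order 2.

2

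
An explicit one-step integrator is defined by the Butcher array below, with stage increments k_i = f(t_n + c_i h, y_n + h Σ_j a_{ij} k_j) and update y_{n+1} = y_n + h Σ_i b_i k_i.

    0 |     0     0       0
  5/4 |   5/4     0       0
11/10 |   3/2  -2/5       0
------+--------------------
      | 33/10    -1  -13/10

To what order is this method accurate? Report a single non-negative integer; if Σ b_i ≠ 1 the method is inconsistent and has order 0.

b = (33/10, -1, -13/10)
c = (0, 5/4, 11/10)
Ac = (0, 0, -1/2)
Σ b_i: 33/10·1 + (-1)·1 + (-13/10)·1 = 1 ✓
b·c: (-1)·5/4 + (-13/10)·11/10 = -67/25 ≠ 1/2 ⇒ order 1.

1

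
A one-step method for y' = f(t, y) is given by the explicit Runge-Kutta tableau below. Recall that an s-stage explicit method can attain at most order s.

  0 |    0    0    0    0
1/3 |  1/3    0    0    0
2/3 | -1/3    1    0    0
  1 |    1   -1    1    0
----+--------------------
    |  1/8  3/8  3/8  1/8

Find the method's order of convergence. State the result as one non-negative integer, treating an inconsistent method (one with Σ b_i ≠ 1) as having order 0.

b = (1/8, 3/8, 3/8, 1/8)
c = (0, 1/3, 2/3, 1)
Ac = (0, 0, 1/3, 1/3)
Σ b_i: 1/8·1 + 3/8·1 + 3/8·1 + 1/8·1 = 1 ✓
b·c: 3/8·1/3 + 3/8·2/3 + 1/8·1 = 1/2 ✓
b·c²: 3/8·1/9 + 3/8·4/9 + 1/8·1 = 1/3 ✓
b·Ac: 3/8·1/3 + 1/8·1/3 = 1/6 ✓
b·c³: 3/8·1/27 + 3/8·8/27 + 1/8·1 = 1/4 ✓
b·(c∘Ac): 3/8·2/9 + 1/8·1/3 = 1/8 ✓
b·Ac²: 3/8·1/9 + 1/8·1/3 = 1/12 ✓
b·A²c: 1/8·1/3 = 1/24 ✓; 4 stages ⇒ order 4.

4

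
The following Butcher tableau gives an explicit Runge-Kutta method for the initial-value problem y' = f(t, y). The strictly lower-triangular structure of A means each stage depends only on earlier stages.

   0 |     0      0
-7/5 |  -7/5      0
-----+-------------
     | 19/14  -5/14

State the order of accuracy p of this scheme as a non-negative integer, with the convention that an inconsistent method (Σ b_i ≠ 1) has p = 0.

b = (19/14, -5/14)
c = (0, -7/5)
Σ b_i: 19/14·1 + (-5/14)·1 = 1 ✓
b·c: (-5/14)·(-7/5) = 1/2 ✓; 2 stages ⇒ order 2.

2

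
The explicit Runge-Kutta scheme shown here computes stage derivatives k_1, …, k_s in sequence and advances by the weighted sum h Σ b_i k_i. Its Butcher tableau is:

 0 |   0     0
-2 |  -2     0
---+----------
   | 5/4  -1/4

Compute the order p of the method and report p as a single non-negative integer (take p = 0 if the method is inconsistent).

2

b = (5/4, -1/4)
c = (0, -2)
Σ b_i: 5/4·1 + (-1/4)·1 = 1 ✓
b·c: (-1/4)·(-2) = 1/2 ✓; 2 stages ⇒ order 2.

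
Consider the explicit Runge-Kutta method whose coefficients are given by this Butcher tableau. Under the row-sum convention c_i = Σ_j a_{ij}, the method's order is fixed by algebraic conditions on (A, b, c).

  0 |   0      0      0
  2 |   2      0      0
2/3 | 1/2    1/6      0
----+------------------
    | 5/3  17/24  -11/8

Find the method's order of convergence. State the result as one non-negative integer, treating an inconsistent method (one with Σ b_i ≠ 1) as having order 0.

2

b = (5/3, 17/24, -11/8)
c = (0, 2, 2/3)
Ac = (0, 0, 1/3)
Σ b_i: 5/3·1 + 17/24·1 + (-11/8)·1 = 1 ✓
b·c: 17/24·2 + (-11/8)·2/3 = 1/2 ✓
b·c²: 17/24·4 + (-11/8)·4/9 = 20/9 ≠ 1/3 ⇒ order 2.
b·Ac: (-11/8)·1/3 = -11/24 ≠ 1/6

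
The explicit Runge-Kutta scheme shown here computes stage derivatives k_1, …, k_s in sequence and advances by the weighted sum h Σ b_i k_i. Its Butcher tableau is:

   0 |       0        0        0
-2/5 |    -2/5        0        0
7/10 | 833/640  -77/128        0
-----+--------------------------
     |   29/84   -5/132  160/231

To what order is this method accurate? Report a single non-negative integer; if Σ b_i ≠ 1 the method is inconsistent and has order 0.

b = (29/84, -5/132, 160/231)
c = (0, -2/5, 7/10)
Ac = (0, 0, 77/320)
Σ b_i: 29/84·1 + (-5/132)·1 + 160/231·1 = 1 ✓
b·c: (-5/132)·(-2/5) + 160/231·7/10 = 1/2 ✓
b·c²: (-5/132)·4/25 + 160/231·49/100 = 1/3 ✓
b·Ac: 160/231·77/320 = 1/6 ✓; 3 stages ⇒ order 3.

3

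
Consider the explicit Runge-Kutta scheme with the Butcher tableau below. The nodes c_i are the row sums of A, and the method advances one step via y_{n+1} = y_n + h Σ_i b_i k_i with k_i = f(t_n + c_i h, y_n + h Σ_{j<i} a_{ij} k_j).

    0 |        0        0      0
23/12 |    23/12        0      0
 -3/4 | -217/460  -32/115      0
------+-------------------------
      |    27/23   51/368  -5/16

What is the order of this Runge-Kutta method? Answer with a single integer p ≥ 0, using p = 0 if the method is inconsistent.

3

b = (27/23, 51/368, -5/16)
c = (0, 23/12, -3/4)
Ac = (0, 0, -8/15)
Σ b_i: 27/23·1 + 51/368·1 + (-5/16)·1 = 1 ✓
b·c: 51/368·23/12 + (-5/16)·(-3/4) = 1/2 ✓
b·c²: 51/368·529/144 + (-5/16)·9/16 = 1/3 ✓
b·Ac: (-5/16)·(-8/15) = 1/6 ✓; 3 stages ⇒ order 3.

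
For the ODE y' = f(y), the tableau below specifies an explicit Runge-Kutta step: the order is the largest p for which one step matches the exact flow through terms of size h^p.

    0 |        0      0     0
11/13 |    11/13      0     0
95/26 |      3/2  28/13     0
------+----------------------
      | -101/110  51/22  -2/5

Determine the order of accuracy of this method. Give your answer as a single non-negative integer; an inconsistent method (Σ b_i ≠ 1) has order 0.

b = (-101/110, 51/22, -2/5)
c = (0, 11/13, 95/26)
Ac = (0, 0, 308/169)
Σ b_i: (-101/110)·1 + 51/22·1 + (-2/5)·1 = 1 ✓
b·c: 51/22·11/13 + (-2/5)·95/26 = 1/2 ✓
b·c²: 51/22·121/169 + (-2/5)·9025/676 = -622/169 ≠ 1/3 ⇒ order 2.
b·Ac: (-2/5)·308/169 = -616/845 ≠ 1/6

2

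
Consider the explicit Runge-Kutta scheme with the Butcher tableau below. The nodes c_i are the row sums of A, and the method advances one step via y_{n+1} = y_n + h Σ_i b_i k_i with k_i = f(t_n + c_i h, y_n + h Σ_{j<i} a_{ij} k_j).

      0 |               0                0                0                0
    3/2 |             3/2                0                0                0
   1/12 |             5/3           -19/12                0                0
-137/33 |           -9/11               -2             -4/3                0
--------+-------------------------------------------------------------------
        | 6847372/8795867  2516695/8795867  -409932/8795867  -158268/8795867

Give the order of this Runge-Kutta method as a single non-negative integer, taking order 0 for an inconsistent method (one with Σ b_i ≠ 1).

3

b = (6847372/8795867, 2516695/8795867, -409932/8795867, -158268/8795867)
c = (0, 3/2, 1/12, -137/33)
Ac = (0, 0, -19/8, -28/9)
Σ b_i: 6847372/8795867·1 + 2516695/8795867·1 + (-409932/8795867)·1 + (-158268/8795867)·1 = 1 ✓
b·c: 2516695/8795867·3/2 + (-409932/8795867)·1/12 + (-158268/8795867)·(-137/33) = 1/2 ✓
b·c²: 2516695/8795867·9/4 + (-409932/8795867)·1/144 + (-158268/8795867)·18769/1089 = 1/3 ✓
b·Ac: (-409932/8795867)·(-19/8) + (-158268/8795867)·(-28/9) = 1/6 ✓
b·c³: 2516695/8795867·27/8 + (-409932/8795867)·1/1728 + (-158268/8795867)·(-2571353/35937) = 31391634227/13932653328 ≠ 1/4 ⇒ order 3.
b·(c∘Ac): (-409932/8795867)·(-19/96) + (-158268/8795867)·3836/297 = -141338117/633302424 ≠ 1/8
b·Ac²: (-409932/8795867)·(-57/16) + (-158268/8795867)·(-487/108) = 78265951/316651212 ≠ 1/12
b·A²c: (-158268/8795867)·19/6 = -501182/8795867 ≠ 1/24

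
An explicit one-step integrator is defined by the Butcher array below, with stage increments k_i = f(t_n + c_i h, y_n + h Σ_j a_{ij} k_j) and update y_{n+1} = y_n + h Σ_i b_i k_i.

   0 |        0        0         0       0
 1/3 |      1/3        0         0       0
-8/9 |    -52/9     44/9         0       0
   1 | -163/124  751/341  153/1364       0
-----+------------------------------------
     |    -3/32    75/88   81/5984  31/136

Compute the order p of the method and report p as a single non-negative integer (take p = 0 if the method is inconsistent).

4

b = (-3/32, 75/88, 81/5984, 31/136)
c = (0, 1/3, -8/9, 1)
Ac = (0, 0, 44/27, 59/93)
Σ b_i: (-3/32)·1 + 75/88·1 + 81/5984·1 + 31/136·1 = 1 ✓
b·c: 75/88·1/3 + 81/5984·(-8/9) + 31/136·1 = 1/2 ✓
b·c²: 75/88·1/9 + 81/5984·64/81 + 31/136·1 = 1/3 ✓
b·Ac: 81/5984·44/27 + 31/136·59/93 = 1/6 ✓
b·c³: 75/88·1/27 + 81/5984·(-512/729) + 31/136·1 = 1/4 ✓
b·(c∘Ac): 81/5984·(-352/243) + 31/136·59/93 = 1/8 ✓
b·Ac²: 81/5984·44/81 + 31/136·1/3 = 1/12 ✓
b·A²c: 31/136·17/93 = 1/24 ✓; 4 stages ⇒ order 4.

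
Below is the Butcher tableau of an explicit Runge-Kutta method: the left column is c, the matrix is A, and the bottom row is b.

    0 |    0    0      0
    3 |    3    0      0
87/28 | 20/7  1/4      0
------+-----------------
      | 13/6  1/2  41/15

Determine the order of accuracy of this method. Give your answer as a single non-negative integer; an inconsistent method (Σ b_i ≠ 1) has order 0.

b = (13/6, 1/2, 41/15)
c = (0, 3, 87/28)
Ac = (0, 0, 3/4)
Σ b_i: 13/6·1 + 1/2·1 + 41/15·1 = 27/5 ≠ 1 ⇒ order 0.

0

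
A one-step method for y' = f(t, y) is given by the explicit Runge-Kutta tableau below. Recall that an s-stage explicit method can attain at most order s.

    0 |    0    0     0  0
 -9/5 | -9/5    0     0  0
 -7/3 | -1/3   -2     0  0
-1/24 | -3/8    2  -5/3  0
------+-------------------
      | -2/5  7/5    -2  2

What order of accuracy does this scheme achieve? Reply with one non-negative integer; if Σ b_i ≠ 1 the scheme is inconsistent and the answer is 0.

1

b = (-2/5, 7/5, -2, 2)
c = (0, -9/5, -7/3, -1/24)
Ac = (0, 0, 18/5, 13/45)
Σ b_i: (-2/5)·1 + 7/5·1 + (-2)·1 + 2·1 = 1 ✓
b·c: 7/5·(-9/5) + (-2)·(-7/3) + 2·(-1/24) = 619/300 ≠ 1/2 ⇒ order 1.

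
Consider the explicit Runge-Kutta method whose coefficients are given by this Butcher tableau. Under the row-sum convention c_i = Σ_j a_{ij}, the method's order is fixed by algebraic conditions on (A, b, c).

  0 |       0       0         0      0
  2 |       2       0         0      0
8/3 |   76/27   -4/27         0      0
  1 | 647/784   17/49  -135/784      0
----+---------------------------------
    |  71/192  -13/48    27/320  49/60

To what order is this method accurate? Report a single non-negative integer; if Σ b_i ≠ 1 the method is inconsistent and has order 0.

4

b = (71/192, -13/48, 27/320, 49/60)
c = (0, 2, 8/3, 1)
Ac = (0, 0, -8/27, 23/98)
Σ b_i: 71/192·1 + (-13/48)·1 + 27/320·1 + 49/60·1 = 1 ✓
b·c: (-13/48)·2 + 27/320·8/3 + 49/60·1 = 1/2 ✓
b·c²: (-13/48)·4 + 27/320·64/9 + 49/60·1 = 1/3 ✓
b·Ac: 27/320·(-8/27) + 49/60·23/98 = 1/6 ✓
b·c³: (-13/48)·8 + 27/320·512/27 + 49/60·1 = 1/4 ✓
b·(c∘Ac): 27/320·(-64/81) + 49/60·23/98 = 1/8 ✓
b·Ac²: 27/320·(-16/27) + 49/60·8/49 = 1/12 ✓
b·A²c: 49/60·5/98 = 1/24 ✓; 4 stages ⇒ order 4.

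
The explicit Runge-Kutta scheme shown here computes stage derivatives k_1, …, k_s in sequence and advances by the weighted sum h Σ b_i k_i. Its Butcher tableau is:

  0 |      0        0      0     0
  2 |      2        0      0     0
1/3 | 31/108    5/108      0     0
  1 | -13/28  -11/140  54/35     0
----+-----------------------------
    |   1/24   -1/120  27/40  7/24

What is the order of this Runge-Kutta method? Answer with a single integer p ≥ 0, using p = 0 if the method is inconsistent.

b = (1/24, -1/120, 27/40, 7/24)
c = (0, 2, 1/3, 1)
Ac = (0, 0, 5/54, 5/14)
Σ b_i: 1/24·1 + (-1/120)·1 + 27/40·1 + 7/24·1 = 1 ✓
b·c: (-1/120)·2 + 27/40·1/3 + 7/24·1 = 1/2 ✓
b·c²: (-1/120)·4 + 27/40·1/9 + 7/24·1 = 1/3 ✓
b·Ac: 27/40·5/54 + 7/24·5/14 = 1/6 ✓
b·c³: (-1/120)·8 + 27/40·1/27 + 7/24·1 = 1/4 ✓
b·(c∘Ac): 27/40·5/162 + 7/24·5/14 = 1/8 ✓
b·Ac²: 27/40·5/27 + 7/24·(-1/7) = 1/12 ✓
b·A²c: 7/24·1/7 = 1/24 ✓; 4 stages ⇒ order 4.

4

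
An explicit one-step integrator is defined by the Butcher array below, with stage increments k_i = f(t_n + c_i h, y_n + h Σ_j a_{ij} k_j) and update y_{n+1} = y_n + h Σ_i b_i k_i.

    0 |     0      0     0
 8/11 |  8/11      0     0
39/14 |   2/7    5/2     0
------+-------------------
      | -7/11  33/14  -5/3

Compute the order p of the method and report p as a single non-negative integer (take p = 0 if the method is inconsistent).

b = (-7/11, 33/14, -5/3)
c = (0, 8/11, 39/14)
Ac = (0, 0, 20/11)
Σ b_i: (-7/11)·1 + 33/14·1 + (-5/3)·1 = 25/462 ≠ 1 ⇒ order 0.

0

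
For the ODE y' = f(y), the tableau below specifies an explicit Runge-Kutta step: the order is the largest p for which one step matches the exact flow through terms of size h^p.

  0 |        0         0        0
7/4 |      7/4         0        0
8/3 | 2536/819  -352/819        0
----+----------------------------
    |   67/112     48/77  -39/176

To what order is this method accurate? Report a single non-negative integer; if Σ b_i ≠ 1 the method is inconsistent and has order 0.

b = (67/112, 48/77, -39/176)
c = (0, 7/4, 8/3)
Ac = (0, 0, -88/117)
Σ b_i: 67/112·1 + 48/77·1 + (-39/176)·1 = 1 ✓
b·c: 48/77·7/4 + (-39/176)·8/3 = 1/2 ✓
b·c²: 48/77·49/16 + (-39/176)·64/9 = 1/3 ✓
b·Ac: (-39/176)·(-88/117) = 1/6 ✓; 3 stages ⇒ order 3.

3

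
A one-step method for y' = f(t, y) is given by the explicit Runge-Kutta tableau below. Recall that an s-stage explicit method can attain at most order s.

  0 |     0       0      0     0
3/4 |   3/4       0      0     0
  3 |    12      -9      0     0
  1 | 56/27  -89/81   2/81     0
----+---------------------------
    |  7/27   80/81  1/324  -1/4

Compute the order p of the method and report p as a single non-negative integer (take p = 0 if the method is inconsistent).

b = (7/27, 80/81, 1/324, -1/4)
c = (0, 3/4, 3, 1)
Ac = (0, 0, -27/4, -3/4)
Σ b_i: 7/27·1 + 80/81·1 + 1/324·1 + (-1/4)·1 = 1 ✓
b·c: 80/81·3/4 + 1/324·3 + (-1/4)·1 = 1/2 ✓
b·c²: 80/81·9/16 + 1/324·9 + (-1/4)·1 = 1/3 ✓
b·Ac: 1/324·(-27/4) + (-1/4)·(-3/4) = 1/6 ✓
b·c³: 80/81·27/64 + 1/324·27 + (-1/4)·1 = 1/4 ✓
b·(c∘Ac): 1/324·(-81/4) + (-1/4)·(-3/4) = 1/8 ✓
b·Ac²: 1/324·(-81/16) + (-1/4)·(-19/48) = 1/12 ✓
b·A²c: (-1/4)·(-1/6) = 1/24 ✓; 4 stages ⇒ order 4.

4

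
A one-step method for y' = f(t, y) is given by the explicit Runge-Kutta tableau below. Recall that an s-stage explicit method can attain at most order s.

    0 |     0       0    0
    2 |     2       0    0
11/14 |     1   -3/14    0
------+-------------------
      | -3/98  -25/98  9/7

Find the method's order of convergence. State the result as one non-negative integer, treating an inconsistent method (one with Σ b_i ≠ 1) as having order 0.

b = (-3/98, -25/98, 9/7)
c = (0, 2, 11/14)
Ac = (0, 0, -3/7)
Σ b_i: (-3/98)·1 + (-25/98)·1 + 9/7·1 = 1 ✓
b·c: (-25/98)·2 + 9/7·11/14 = 1/2 ✓
b·c²: (-25/98)·4 + 9/7·121/196 = -311/1372 ≠ 1/3 ⇒ order 2.
b·Ac: 9/7·(-3/7) = -27/49 ≠ 1/6

2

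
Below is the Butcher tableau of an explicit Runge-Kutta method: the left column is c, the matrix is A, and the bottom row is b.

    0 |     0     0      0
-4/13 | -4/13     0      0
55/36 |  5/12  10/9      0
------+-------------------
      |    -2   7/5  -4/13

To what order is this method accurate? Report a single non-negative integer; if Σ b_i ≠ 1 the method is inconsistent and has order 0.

b = (-2, 7/5, -4/13)
c = (0, -4/13, 55/36)
Ac = (0, 0, -40/117)
Σ b_i: (-2)·1 + 7/5·1 + (-4/13)·1 = -59/65 ≠ 1 ⇒ order 0.

0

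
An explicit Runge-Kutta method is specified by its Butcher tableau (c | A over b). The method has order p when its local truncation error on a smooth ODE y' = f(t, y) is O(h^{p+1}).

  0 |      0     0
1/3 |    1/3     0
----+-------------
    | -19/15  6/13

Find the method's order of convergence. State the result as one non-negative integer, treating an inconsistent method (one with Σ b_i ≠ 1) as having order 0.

b = (-19/15, 6/13)
c = (0, 1/3)
Σ b_i: (-19/15)·1 + 6/13·1 = -157/195 ≠ 1 ⇒ order 0.

0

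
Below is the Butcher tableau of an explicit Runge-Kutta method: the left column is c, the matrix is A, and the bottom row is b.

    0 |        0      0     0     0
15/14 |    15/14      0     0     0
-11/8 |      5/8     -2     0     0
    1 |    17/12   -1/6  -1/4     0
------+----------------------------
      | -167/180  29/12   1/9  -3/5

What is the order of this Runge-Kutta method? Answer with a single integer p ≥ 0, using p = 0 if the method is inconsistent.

b = (-167/180, 29/12, 1/9, -3/5)
c = (0, 15/14, -11/8, 1)
Ac = (0, 0, -15/7, 37/224)
Σ b_i: (-167/180)·1 + 29/12·1 + 1/9·1 + (-3/5)·1 = 1 ✓
b·c: 29/12·15/14 + 1/9·(-11/8) + (-3/5)·1 = 1157/630 ≠ 1/2 ⇒ order 1.

1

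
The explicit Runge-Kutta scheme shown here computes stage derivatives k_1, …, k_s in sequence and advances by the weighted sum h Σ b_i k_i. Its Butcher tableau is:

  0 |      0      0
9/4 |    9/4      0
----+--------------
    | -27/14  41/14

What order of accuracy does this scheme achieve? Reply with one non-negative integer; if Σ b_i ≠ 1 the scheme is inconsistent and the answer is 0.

1

b = (-27/14, 41/14)
c = (0, 9/4)
Σ b_i: (-27/14)·1 + 41/14·1 = 1 ✓
b·c: 41/14·9/4 = 369/56 ≠ 1/2 ⇒ order 1.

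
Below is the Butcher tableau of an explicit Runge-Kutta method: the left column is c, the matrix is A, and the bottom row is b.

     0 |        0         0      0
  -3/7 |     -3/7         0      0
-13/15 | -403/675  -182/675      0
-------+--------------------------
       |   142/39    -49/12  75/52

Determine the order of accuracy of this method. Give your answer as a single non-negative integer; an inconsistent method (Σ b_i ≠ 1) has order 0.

b = (142/39, -49/12, 75/52)
c = (0, -3/7, -13/15)
Ac = (0, 0, 26/225)
Σ b_i: 142/39·1 + (-49/12)·1 + 75/52·1 = 1 ✓
b·c: (-49/12)·(-3/7) + 75/52·(-13/15) = 1/2 ✓
b·c²: (-49/12)·9/49 + 75/52·169/225 = 1/3 ✓
b·Ac: 75/52·26/225 = 1/6 ✓; 3 stages ⇒ order 3.

3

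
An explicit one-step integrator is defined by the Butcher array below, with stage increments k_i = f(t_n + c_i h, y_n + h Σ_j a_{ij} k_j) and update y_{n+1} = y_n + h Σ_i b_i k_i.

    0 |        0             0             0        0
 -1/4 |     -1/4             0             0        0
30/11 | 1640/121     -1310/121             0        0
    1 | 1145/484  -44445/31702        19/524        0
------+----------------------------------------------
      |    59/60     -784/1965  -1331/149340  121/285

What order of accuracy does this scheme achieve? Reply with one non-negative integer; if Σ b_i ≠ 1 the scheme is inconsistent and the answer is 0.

4

b = (59/60, -784/1965, -1331/149340, 121/285)
c = (0, -1/4, 30/11, 1)
Ac = (0, 0, 655/242, 435/968)
Σ b_i: 59/60·1 + (-784/1965)·1 + (-1331/149340)·1 + 121/285·1 = 1 ✓
b·c: (-784/1965)·(-1/4) + (-1331/149340)·30/11 + 121/285·1 = 1/2 ✓
b·c²: (-784/1965)·1/16 + (-1331/149340)·900/121 + 121/285·1 = 1/3 ✓
b·Ac: (-1331/149340)·655/242 + 121/285·435/968 = 1/6 ✓
b·c³: (-784/1965)·(-1/64) + (-1331/149340)·27000/1331 + 121/285·1 = 1/4 ✓
b·(c∘Ac): (-1331/149340)·9825/1331 + 121/285·435/968 = 1/8 ✓
b·Ac²: (-1331/149340)·(-655/968) + 121/285·705/3872 = 1/12 ✓
b·A²c: 121/285·95/968 = 1/24 ✓; 4 stages ⇒ order 4.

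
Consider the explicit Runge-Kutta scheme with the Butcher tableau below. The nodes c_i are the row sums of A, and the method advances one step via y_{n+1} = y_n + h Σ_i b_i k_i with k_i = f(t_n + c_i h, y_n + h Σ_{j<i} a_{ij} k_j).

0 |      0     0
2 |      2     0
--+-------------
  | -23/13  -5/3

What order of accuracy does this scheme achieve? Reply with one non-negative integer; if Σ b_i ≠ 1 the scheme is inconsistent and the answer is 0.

b = (-23/13, -5/3)
c = (0, 2)
Σ b_i: (-23/13)·1 + (-5/3)·1 = -134/39 ≠ 1 ⇒ order 0.

0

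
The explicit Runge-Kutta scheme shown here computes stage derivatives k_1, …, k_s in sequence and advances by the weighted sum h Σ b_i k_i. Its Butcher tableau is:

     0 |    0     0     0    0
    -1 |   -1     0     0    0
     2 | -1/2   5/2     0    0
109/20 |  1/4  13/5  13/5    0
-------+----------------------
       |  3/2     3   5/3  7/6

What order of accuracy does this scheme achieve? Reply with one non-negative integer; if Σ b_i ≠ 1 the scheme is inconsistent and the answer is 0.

b = (3/2, 3, 5/3, 7/6)
c = (0, -1, 2, 109/20)
Ac = (0, 0, -5/2, 13/5)
Σ b_i: 3/2·1 + 3·1 + 5/3·1 + 7/6·1 = 22/3 ≠ 1 ⇒ order 0.

0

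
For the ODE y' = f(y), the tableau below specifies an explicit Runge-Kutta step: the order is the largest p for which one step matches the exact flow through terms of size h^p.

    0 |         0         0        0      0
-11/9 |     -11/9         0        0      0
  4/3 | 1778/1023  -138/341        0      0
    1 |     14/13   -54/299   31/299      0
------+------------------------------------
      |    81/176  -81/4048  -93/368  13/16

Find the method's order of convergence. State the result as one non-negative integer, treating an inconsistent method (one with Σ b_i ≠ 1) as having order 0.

b = (81/176, -81/4048, -93/368, 13/16)
c = (0, -11/9, 4/3, 1)
Ac = (0, 0, 46/93, 14/39)
Σ b_i: 81/176·1 + (-81/4048)·1 + (-93/368)·1 + 13/16·1 = 1 ✓
b·c: (-81/4048)·(-11/9) + (-93/368)·4/3 + 13/16·1 = 1/2 ✓
b·c²: (-81/4048)·121/81 + (-93/368)·16/9 + 13/16·1 = 1/3 ✓
b·Ac: (-93/368)·46/93 + 13/16·14/39 = 1/6 ✓
b·c³: (-81/4048)·(-1331/729) + (-93/368)·64/27 + 13/16·1 = 1/4 ✓
b·(c∘Ac): (-93/368)·184/279 + 13/16·14/39 = 1/8 ✓
b·Ac²: (-93/368)·(-506/837) + 13/16·(-10/117) = 1/12 ✓
b·A²c: 13/16·2/39 = 1/24 ✓; 4 stages ⇒ order 4.

4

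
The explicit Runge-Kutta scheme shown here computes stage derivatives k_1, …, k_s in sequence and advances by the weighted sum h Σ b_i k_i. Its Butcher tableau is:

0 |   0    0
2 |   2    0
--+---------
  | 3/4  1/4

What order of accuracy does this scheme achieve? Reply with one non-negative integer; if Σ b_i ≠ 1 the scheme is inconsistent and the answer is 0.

2

b = (3/4, 1/4)
c = (0, 2)
Σ b_i: 3/4·1 + 1/4·1 = 1 ✓
b·c: 1/4·2 = 1/2 ✓; 2 stages ⇒ order 2.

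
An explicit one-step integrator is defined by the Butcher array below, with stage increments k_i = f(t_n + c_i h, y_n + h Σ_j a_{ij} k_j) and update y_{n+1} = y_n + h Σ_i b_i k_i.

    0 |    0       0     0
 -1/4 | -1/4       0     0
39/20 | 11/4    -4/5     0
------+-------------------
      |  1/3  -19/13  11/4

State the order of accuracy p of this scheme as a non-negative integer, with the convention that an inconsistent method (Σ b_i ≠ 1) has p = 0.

b = (1/3, -19/13, 11/4)
c = (0, -1/4, 39/20)
Ac = (0, 0, 1/5)
Σ b_i: 1/3·1 + (-19/13)·1 + 11/4·1 = 253/156 ≠ 1 ⇒ order 0.

0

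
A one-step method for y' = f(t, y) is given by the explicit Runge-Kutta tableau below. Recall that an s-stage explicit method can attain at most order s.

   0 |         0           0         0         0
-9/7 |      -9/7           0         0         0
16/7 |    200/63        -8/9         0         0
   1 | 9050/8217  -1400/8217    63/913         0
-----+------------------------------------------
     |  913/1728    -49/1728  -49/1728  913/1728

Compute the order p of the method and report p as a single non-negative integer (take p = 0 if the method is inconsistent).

b = (913/1728, -49/1728, -49/1728, 913/1728)
c = (0, -9/7, 16/7, 1)
Ac = (0, 0, 8/7, 344/913)
Σ b_i: 913/1728·1 + (-49/1728)·1 + (-49/1728)·1 + 913/1728·1 = 1 ✓
b·c: (-49/1728)·(-9/7) + (-49/1728)·16/7 + 913/1728·1 = 1/2 ✓
b·c²: (-49/1728)·81/49 + (-49/1728)·256/49 + 913/1728·1 = 1/3 ✓
b·Ac: (-49/1728)·8/7 + 913/1728·344/913 = 1/6 ✓
b·c³: (-49/1728)·(-729/343) + (-49/1728)·4096/343 + 913/1728·1 = 1/4 ✓
b·(c∘Ac): (-49/1728)·128/49 + 913/1728·344/913 = 1/8 ✓
b·Ac²: (-49/1728)·(-72/49) + 913/1728·72/913 = 1/12 ✓
b·A²c: 913/1728·72/913 = 1/24 ✓; 4 stages ⇒ order 4.

4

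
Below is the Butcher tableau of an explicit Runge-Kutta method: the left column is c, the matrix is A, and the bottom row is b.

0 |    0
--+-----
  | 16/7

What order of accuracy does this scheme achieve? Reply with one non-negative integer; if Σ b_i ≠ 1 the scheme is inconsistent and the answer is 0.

0

b = (16/7)
c = (0)
Σ b_i: 16/7·1 = 16/7 ≠ 1 ⇒ order 0.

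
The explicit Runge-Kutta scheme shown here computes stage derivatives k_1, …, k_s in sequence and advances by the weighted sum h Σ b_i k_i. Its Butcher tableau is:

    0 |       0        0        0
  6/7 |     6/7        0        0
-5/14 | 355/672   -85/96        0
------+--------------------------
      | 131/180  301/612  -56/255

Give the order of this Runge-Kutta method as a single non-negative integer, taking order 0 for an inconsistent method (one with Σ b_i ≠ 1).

3

b = (131/180, 301/612, -56/255)
c = (0, 6/7, -5/14)
Ac = (0, 0, -85/112)
Σ b_i: 131/180·1 + 301/612·1 + (-56/255)·1 = 1 ✓
b·c: 301/612·6/7 + (-56/255)·(-5/14) = 1/2 ✓
b·c²: 301/612·36/49 + (-56/255)·25/196 = 1/3 ✓
b·Ac: (-56/255)·(-85/112) = 1/6 ✓; 3 stages ⇒ order 3.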